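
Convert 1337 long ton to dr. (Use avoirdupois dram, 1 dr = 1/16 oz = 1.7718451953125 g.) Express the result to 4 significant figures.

7.667 × 10^8 dr

1 long ton = 573440 drams.
So 1337 × 573440 ≈ 7.667 × 10^8 dr.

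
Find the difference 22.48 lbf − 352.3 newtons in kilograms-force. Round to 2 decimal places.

-25.73 kgf

22.48 lbf = 10.1968 kgf and 352.3 N = 35.9246 kgf.
10.1968 − 35.9246 ≈ -25.73 kgf.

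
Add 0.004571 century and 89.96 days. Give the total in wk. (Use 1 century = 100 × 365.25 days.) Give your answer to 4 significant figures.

36.70 wk

0.004571 century = 23.8508 wk and 89.96 d = 12.8514 wk.
23.8508 + 12.8514 ≈ 36.70 wk.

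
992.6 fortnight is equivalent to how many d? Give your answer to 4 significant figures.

13900 days

1 fortnight = 14.0000 days.
Then 992.6 × 14.0000 ≈ 13900 d.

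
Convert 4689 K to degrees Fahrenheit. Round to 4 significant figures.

K = (°F + 459.67) × 5/9.
Applying the formula gives 7981 °F.

7981 °F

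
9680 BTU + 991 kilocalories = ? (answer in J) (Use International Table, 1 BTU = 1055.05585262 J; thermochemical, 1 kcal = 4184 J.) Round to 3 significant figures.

1.44 × 10^7 J

9680 BTU = 1.02129 × 10^7 J and 991 kcal = 4.14634 × 10^6 J.
1.02129 × 10^7 + 4.14634 × 10^6 ≈ 1.44 × 10^7 J.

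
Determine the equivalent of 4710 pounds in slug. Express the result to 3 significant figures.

1 pound = 0.0310810 slugs.
4710 × 0.0310810 ≈ 146 slug.

146 slug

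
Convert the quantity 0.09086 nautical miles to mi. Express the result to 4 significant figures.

1 nautical mile = 1.15078 mi.
So 0.09086 × 1.15078 ≈ 0.1046 mi.

0.1046 mi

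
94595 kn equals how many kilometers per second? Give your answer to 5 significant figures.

48.664 km/s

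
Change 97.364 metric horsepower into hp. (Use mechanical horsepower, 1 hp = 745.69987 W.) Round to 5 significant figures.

96.032 hp

1 metric horsepower = 0.986320 hp.
So 97.364 × 0.986320 ≈ 96.032 hp.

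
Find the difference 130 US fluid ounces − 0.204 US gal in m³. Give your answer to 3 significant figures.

130 US fl oz = 0.00384456 m³ and 0.204 US gal = 0.000772224 m³.
0.00384456 − 0.000772224 ≈ 0.00307 m³.

0.00307 cubic meters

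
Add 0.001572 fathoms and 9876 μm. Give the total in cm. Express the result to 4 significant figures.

1.275 centimeters

0.001572 fathom = 0.287487 cm and 9876 μm = 0.987600 cm.
0.287487 + 0.987600 ≈ 1.275 cm.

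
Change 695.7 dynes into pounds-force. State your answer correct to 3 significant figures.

1 dyn = 2.24809e-6 lbf.
Thus 695.7 × 2.24809e-6 ≈ 0.00156 lbf.

0.00156 pounds-force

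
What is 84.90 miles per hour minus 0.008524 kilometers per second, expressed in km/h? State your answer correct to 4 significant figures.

105.9 kilometers per hour

84.90 mph = 136.633 km/h and 0.008524 km/s = 30.6864 km/h.
136.633 − 30.6864 ≈ 105.9 km/h.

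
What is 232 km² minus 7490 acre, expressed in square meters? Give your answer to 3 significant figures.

2.02 × 10^8 m²

232 km² = 2.32000 × 10^8 m² and 7490 acre = 3.03110 × 10^7 m².
2.32000 × 10^8 − 3.03110 × 10^7 ≈ 2.02 × 10^8 m².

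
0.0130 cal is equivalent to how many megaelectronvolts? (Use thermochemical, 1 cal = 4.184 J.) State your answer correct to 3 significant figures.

1 cal = 2.61145 × 10^13 megaelectronvolts.
0.0130 × 2.61145 × 10^13 ≈ 3.39 × 10^11 MeV.

3.39 × 10^11 MeV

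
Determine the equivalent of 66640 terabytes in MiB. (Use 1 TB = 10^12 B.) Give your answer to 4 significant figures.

6.355e+10 MiB

1 terabyte = 953674 MiB.
So 66640 × 953674 ≈ 6.355e+10 MiB.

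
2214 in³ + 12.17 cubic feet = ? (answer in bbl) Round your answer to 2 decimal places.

2214 in³ = 0.228200 bbl and 12.17 ft³ = 2.16757 bbl.
0.228200 + 2.16757 ≈ 2.40 bbl.

2.40 oil barrels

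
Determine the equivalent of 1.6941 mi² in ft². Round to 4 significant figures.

4.723e+7 ft²

1 square mile = 2.78784e+7 ft².
So 1.6941 × 2.78784e+7 ≈ 4.723e+7 ft².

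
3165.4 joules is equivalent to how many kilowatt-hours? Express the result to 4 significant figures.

1 J = 2.77778e-7 kWh.
3165.4 × 2.77778e-7 ≈ 0.0008793 kWh.

0.0008793 kWh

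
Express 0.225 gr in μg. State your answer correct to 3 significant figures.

14600 μg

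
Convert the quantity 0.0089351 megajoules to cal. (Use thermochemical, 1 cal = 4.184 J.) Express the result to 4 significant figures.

2136 cal

1 megajoule = 239006 cal.
Then 0.0089351 × 239006 ≈ 2136 cal.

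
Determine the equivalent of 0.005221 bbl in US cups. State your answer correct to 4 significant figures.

3.509 US cups

1 oil barrel = 672.000 US cups.
Then 0.005221 × 672.000 ≈ 3.509 US cup.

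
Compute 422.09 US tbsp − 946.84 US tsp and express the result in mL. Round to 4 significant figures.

1574 milliliters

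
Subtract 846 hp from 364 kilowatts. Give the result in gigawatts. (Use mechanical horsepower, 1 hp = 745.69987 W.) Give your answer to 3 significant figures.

-0.000267 gigawatts

364 kW = 0.000364000 GW and 846 hp = 0.000630862 GW.
0.000364000 − 0.000630862 ≈ -0.000267 GW.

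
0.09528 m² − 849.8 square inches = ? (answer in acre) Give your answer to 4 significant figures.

-0.0001119 acres

0.09528 m² = 2.35442 × 10^-5 acre and 849.8 in² = 0.000135477 acre.
2.35442 × 10^-5 − 0.000135477 ≈ -0.0001119 acre.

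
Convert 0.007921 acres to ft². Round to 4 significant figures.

1 acre = 43560.0 square feet.
Then 0.007921 × 43560.0 ≈ 345.0 ft².

345.0 ft²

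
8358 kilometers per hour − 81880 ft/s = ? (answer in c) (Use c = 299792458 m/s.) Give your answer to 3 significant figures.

-7.55 × 10^-5 c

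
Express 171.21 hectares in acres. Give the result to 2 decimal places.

1 hectare = 2.47105 acre.
So 171.21 × 2.47105 ≈ 423.07 acre.

423.07 acre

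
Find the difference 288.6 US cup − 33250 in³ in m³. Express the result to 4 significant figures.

288.6 US cup = 0.0682794 m³ and 33250 in³ = 0.544870 m³.
0.0682794 − 0.544870 ≈ -0.4766 m³.

-0.4766 m³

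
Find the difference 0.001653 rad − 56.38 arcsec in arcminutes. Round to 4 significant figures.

4.743 arcmin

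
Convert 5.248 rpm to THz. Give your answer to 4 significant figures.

8.747 × 10^-14 terahertz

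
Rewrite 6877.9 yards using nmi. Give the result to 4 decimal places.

3.3959 nmi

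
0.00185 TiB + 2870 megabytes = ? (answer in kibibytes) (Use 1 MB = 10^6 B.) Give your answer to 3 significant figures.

0.00185 TiB = 1.98642e+6 KiB and 2870 MB = 2.80273e+6 KiB.
1.98642e+6 + 2.80273e+6 ≈ 4.79e+6 KiB.

4.79e+6 KiB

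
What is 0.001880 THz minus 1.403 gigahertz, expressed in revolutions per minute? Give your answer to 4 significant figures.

2.862e+10 revolutions per minute

0.001880 THz = 1.12800e+11 rpm and 1.403 GHz = 8.41800e+10 rpm.
1.12800e+11 − 8.41800e+10 ≈ 2.862e+10 rpm.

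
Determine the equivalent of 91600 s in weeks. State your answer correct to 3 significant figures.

0.151 weeks

1 second = 1.65344 × 10^-6 wk.
So 91600 × 1.65344 × 10^-6 ≈ 0.151 wk.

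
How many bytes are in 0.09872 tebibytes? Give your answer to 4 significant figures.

1.085 × 10^11 bytes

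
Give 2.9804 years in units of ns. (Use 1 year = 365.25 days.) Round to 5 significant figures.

1 yr = 3.15576 × 10^16 ns.
2.9804 × 3.15576 × 10^16 ≈ 9.4054 × 10^16 ns.

9.4054 × 10^16 ns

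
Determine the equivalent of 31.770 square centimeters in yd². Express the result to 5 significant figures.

0.0037997 yd²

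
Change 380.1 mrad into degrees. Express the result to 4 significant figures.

21.78 degrees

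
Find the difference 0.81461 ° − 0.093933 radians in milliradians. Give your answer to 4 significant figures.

0.81461 ° = 14.2176 mrad and 0.093933 rad = 93.9330 mrad.
14.2176 − 93.9330 ≈ -79.72 mrad.

-79.72 milliradians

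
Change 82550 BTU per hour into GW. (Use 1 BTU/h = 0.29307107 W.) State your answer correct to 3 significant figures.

2.42 × 10^-5 GW

1 BTU per hour = 2.93071 × 10^-10 GW.
Thus 82550 × 2.93071 × 10^-10 ≈ 2.42 × 10^-5 GW.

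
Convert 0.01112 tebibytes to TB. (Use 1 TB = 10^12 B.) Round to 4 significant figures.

1 tebibyte = 1.09951 terabytes.
0.01112 × 1.09951 ≈ 0.01223 TB.

0.01223 terabytes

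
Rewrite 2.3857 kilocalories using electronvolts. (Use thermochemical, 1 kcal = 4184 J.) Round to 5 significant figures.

1 kilocalorie = 2.61145 × 10^22 eV.
So 2.3857 × 2.61145 × 10^22 ≈ 6.2301 × 10^22 eV.

6.2301 × 10^22 eV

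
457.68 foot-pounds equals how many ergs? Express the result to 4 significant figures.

6.205 × 10^9 ergs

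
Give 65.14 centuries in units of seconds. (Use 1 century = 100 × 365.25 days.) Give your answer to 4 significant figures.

2.056 × 10^11 s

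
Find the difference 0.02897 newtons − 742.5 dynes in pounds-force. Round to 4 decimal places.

0.0048 lbf

0.02897 N = 0.00651272 lbf and 742.5 dyn = 0.00166921 lbf.
0.00651272 − 0.00166921 ≈ 0.0048 lbf.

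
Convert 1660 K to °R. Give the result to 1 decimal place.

°R = K × 9/5.
Applying the formula gives 2988.0 °R.

2988.0 degrees Rankine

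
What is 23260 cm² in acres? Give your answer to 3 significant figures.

0.000575 acres

1 cm² = 2.47105 × 10^-8 acre.
23260 × 2.47105 × 10^-8 ≈ 0.000575 acre.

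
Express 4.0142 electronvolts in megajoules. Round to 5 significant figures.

6.4315e-25 MJ

1 eV = 1.60218e-25 MJ.
Then 4.0142 × 1.60218e-25 ≈ 6.4315e-25 MJ.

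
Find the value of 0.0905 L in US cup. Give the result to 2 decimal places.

0.38 US cup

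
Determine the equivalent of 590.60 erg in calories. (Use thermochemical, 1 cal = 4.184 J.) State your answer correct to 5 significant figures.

1 erg = 2.39006 × 10^-8 calories.
590.60 × 2.39006 × 10^-8 ≈ 1.4116 × 10^-5 cal.

1.4116 × 10^-5 cal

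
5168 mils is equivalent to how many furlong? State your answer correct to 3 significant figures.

0.000653 furlong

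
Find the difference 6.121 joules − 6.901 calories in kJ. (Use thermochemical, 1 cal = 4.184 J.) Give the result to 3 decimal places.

-0.023 kJ

6.121 J = 0.00612100 kJ and 6.901 cal = 0.0288738 kJ.
0.00612100 − 0.0288738 ≈ -0.023 kJ.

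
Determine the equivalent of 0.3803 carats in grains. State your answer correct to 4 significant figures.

1 carat = 3.08647 grains.
So 0.3803 × 3.08647 ≈ 1.174 gr.

1.174 gr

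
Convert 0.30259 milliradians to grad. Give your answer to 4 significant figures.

0.01926 gradians

1 mrad = 0.0636620 grad.
So 0.30259 × 0.0636620 ≈ 0.01926 grad.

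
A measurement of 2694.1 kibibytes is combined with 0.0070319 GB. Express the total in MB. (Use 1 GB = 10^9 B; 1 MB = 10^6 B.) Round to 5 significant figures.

9.7907 megabytes

2694.1 KiB = 2.75876 MB and 0.0070319 GB = 7.03190 MB.
2.75876 + 7.03190 ≈ 9.7907 MB.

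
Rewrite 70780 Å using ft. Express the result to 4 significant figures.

2.322 × 10^-5 ft

1 angstrom = 3.28084 × 10^-10 ft.
Then 70780 × 3.28084 × 10^-10 ≈ 2.322 × 10^-5 ft.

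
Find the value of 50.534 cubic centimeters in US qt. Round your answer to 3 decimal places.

1 cm³ = 0.00105669 US qt.
So 50.534 × 0.00105669 ≈ 0.053 US qt.

0.053 US quarts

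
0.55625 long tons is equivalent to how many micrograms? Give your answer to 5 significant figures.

5.6518e+11 micrograms

1 long ton = 1.01605e+12 μg.
So 0.55625 × 1.01605e+12 ≈ 5.6518e+11 μg.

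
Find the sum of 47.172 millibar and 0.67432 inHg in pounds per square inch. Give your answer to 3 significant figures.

1.02 psi

47.172 mbar = 0.684172 psi and 0.67432 inHg = 0.331195 psi.
0.684172 + 0.331195 ≈ 1.02 psi.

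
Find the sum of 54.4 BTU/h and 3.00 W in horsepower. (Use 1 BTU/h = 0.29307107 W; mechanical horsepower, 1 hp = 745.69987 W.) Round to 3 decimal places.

0.025 horsepower

54.4 BTU/h = 0.0213800 hp and 3.00 W = 0.00402307 hp.
0.0213800 + 0.00402307 ≈ 0.025 hp.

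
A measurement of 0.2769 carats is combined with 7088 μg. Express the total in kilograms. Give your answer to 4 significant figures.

6.247 × 10^-5 kilograms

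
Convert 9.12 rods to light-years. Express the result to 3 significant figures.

4.85e-15 light-years

1 rod = 5.31587e-16 ly.
So 9.12 × 5.31587e-16 ≈ 4.85e-15 ly.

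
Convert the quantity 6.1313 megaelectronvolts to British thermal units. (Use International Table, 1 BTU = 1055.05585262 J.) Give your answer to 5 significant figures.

1 megaelectronvolt = 1.51857e-16 BTU.
So 6.1313 × 1.51857e-16 ≈ 9.3108e-16 BTU.

9.3108e-16 BTU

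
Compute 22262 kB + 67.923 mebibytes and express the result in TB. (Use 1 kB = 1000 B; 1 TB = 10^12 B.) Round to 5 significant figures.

9.3484e-5 TB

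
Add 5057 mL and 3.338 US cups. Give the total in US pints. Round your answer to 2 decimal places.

12.36 US pt

5057 mL = 10.6873 US pt and 3.338 US cup = 1.66900 US pt.
10.6873 + 1.66900 ≈ 12.36 US pt.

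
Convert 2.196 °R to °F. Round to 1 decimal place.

-457.5 °F

°R = °F + 459.67.
Applying the formula gives -457.5 °F.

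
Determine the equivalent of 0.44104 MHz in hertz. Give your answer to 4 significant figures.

441000 hertz

1 MHz = 1.00000e+6 Hz.
So 0.44104 × 1.00000e+6 ≈ 441000 Hz.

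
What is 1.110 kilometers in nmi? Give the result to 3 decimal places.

0.599 nmi

1 km = 0.539957 nautical miles.
So 1.110 × 0.539957 ≈ 0.599 nmi.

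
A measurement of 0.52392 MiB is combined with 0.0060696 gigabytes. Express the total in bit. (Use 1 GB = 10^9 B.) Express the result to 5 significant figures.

0.52392 MiB = 4.39496e+6 bit and 0.0060696 GB = 4.85568e+7 bit.
4.39496e+6 + 4.85568e+7 ≈ 5.2952e+7 bit.

5.2952e+7 bits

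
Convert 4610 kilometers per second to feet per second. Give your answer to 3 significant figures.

1.51e+7 ft/s

1 kilometer per second = 3280.84 ft/s.
Thus 4610 × 3280.84 ≈ 1.51e+7 ft/s.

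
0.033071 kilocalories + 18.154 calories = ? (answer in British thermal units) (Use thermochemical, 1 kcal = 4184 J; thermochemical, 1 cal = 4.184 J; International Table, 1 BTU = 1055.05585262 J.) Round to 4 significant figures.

0.2031 BTU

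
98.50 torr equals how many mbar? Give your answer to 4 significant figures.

1 torr = 1.33322 mbar.
98.50 × 1.33322 ≈ 131.3 mbar.

131.3 millibar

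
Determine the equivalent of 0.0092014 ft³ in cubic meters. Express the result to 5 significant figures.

0.00026055 cubic meters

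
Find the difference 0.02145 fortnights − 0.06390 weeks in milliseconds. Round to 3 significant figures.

0.02145 fortnight = 2.59459e+7 ms and 0.06390 wk = 3.86467e+7 ms.
2.59459e+7 − 3.86467e+7 ≈ -1.27e+7 ms.

-1.27e+7 milliseconds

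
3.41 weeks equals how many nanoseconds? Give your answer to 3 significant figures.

1 wk = 6.04800 × 10^14 ns.
Thus 3.41 × 6.04800 × 10^14 ≈ 2.06 × 10^15 ns.

2.06 × 10^15 nanoseconds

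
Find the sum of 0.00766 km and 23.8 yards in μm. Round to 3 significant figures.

2.94e+7 micrometers

0.00766 km = 7.66000e+6 μm and 23.8 yd = 2.17627e+7 μm.
7.66000e+6 + 2.17627e+7 ≈ 2.94e+7 μm.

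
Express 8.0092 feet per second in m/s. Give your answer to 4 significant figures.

2.441 m/s

1 foot per second = 0.304800 m/s.
So 8.0092 × 0.304800 ≈ 2.441 m/s.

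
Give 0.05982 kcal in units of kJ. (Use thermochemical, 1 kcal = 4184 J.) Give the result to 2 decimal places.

0.25 kJ

1 kcal = 4.18400 kilojoules.
So 0.05982 × 4.18400 ≈ 0.25 kJ.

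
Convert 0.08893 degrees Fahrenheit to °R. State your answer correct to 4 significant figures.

°R = °F + 459.67.
Applying the formula gives 459.8 °R.

459.8 °R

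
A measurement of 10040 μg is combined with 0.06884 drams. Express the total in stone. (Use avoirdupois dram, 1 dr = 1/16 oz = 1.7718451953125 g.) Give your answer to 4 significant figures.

2.079 × 10^-5 st

10040 μg = 1.58103 × 10^-6 st and 0.06884 dr = 1.92076 × 10^-5 st.
1.58103 × 10^-6 + 1.92076 × 10^-5 ≈ 2.079 × 10^-5 st.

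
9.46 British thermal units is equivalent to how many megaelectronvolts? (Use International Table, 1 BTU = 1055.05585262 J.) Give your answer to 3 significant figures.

6.23 × 10^16 megaelectronvolts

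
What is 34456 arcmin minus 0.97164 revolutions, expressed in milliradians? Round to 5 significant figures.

3917.8 milliradians

34456 arcmin = 10022.8 mrad and 0.97164 rev = 6104.99 mrad.
10022.8 − 6104.99 ≈ 3917.8 mrad.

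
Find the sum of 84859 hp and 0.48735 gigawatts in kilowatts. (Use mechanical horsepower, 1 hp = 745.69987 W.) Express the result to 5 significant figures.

84859 hp = 63279.3 kW and 0.48735 GW = 487350 kW.
63279.3 + 487350 ≈ 550630 kW.

550630 kW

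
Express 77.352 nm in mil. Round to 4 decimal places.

1 nm = 3.93701 × 10^-5 mil.
Then 77.352 × 3.93701 × 10^-5 ≈ 0.0030 mil.

0.0030 mil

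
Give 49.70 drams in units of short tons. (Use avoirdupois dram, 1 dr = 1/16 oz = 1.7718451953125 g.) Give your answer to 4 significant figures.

9.707 × 10^-5 short ton

1 dram = 1.953125 × 10^-6 short ton.
Then 49.70 × 1.953125 × 10^-6 ≈ 9.707 × 10^-5 short ton.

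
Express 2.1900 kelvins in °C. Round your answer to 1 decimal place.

K = °C + 273.15.
Applying the formula gives -271.0 °C.

-271.0 degrees Celsius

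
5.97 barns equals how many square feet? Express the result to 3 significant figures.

6.43e-27 ft²

1 barn = 1.07639e-27 square feet.
Thus 5.97 × 1.07639e-27 ≈ 6.43e-27 ft².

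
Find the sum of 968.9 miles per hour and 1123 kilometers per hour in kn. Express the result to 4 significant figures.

1448 kn

968.9 mph = 841.951 kn and 1123 km/h = 606.371 kn.
841.951 + 606.371 ≈ 1448 kn.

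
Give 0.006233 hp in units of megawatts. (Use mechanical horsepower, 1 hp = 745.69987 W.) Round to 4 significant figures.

1 hp = 0.000745700 MW.
Then 0.006233 × 0.000745700 ≈ 4.648 × 10^-6 MW.

4.648 × 10^-6 MW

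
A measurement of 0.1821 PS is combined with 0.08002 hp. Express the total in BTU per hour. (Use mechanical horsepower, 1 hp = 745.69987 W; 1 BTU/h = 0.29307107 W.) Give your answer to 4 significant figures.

660.6 BTU/h

0.1821 PS = 457.003 BTU/h and 0.08002 hp = 203.606 BTU/h.
457.003 + 203.606 ≈ 660.6 BTU/h.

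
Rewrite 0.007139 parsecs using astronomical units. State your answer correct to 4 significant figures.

1473 astronomical units

1 pc = 206265 au.
Thus 0.007139 × 206265 ≈ 1473 au.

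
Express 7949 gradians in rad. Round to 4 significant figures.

124.9 rad

1 gradian = 0.0157080 radians.
Then 7949 × 0.0157080 ≈ 124.9 rad.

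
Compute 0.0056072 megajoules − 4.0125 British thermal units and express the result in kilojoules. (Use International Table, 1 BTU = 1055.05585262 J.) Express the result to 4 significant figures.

1.374 kilojoules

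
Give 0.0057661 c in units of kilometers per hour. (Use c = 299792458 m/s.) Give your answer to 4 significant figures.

1 c = 1.07925 × 10^9 kilometers per hour.
Then 0.0057661 × 1.07925 × 10^9 ≈ 6.223 × 10^6 km/h.

6.223 × 10^6 km/h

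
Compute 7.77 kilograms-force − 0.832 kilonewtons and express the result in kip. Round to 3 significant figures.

7.77 kgf = 0.0171299 kip and 0.832 kN = 0.187041 kip.
0.0171299 − 0.187041 ≈ -0.170 kip.

-0.170 kips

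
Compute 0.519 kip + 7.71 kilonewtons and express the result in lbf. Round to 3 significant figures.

2250 pounds-force

0.519 kip = 519.000 lbf and 7.71 kN = 1733.28 lbf.
519.000 + 1733.28 ≈ 2250 lbf.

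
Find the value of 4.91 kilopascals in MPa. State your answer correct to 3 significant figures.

1 kilopascal = 0.00100000 MPa.
So 4.91 × 0.00100000 ≈ 0.00491 MPa.

0.00491 MPa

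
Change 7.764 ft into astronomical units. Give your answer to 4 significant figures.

1 ft = 2.03746 × 10^-12 au.
Then 7.764 × 2.03746 × 10^-12 ≈ 1.582 × 10^-11 au.

1.582 × 10^-11 au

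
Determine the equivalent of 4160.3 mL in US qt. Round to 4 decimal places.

1 mL = 0.00105669 US quarts.
So 4160.3 × 0.00105669 ≈ 4.3961 US qt.

4.3961 US qt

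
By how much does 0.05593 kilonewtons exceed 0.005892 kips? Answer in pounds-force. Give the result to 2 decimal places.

0.05593 kN = 12.5736 lbf and 0.005892 kip = 5.89200 lbf.
12.5736 − 5.89200 ≈ 6.68 lbf.

6.68 pounds-force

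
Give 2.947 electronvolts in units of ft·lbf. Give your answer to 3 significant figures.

3.48e-19 ft·lbf

1 eV = 1.18170e-19 ft·lbf.
2.947 × 1.18170e-19 ≈ 3.48e-19 ft·lbf.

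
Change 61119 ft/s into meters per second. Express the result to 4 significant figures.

18630 m/s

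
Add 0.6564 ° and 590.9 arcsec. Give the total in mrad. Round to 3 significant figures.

0.6564 ° = 11.4563 mrad and 590.9 arcsec = 2.86476 mrad.
11.4563 + 2.86476 ≈ 14.3 mrad.

14.3 milliradians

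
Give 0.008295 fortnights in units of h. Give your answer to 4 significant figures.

1 fortnight = 336.000 h.
So 0.008295 × 336.000 ≈ 2.787 h.

2.787 h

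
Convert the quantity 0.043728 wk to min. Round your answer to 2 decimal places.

440.78 minutes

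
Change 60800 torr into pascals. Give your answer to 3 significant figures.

8.11e+6 Pa

1 torr = 133.322 Pa.
Thus 60800 × 133.322 ≈ 8.11e+6 Pa.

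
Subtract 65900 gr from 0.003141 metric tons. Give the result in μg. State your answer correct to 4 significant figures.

-1.129e+9 micrograms

0.003141 t = 3.14100e+9 μg and 65900 gr = 4.27025e+9 μg.
3.14100e+9 − 4.27025e+9 ≈ -1.129e+9 μg.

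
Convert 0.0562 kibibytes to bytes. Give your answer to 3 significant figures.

57.5 B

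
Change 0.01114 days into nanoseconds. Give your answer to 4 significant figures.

9.625 × 10^11 nanoseconds

1 d = 8.64000 × 10^13 ns.
So 0.01114 × 8.64000 × 10^13 ≈ 9.625 × 10^11 ns.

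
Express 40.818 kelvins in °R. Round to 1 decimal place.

°R = K × 9/5.
Applying the formula gives 73.5 °R.

73.5 degrees Rankine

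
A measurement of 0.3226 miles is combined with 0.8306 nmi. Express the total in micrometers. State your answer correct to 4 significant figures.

2.057e+9 μm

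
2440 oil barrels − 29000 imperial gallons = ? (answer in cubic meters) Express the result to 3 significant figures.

2440 bbl = 387.929 m³ and 29000 imp gal = 131.837 m³.
387.929 − 131.837 ≈ 256 m³.

256 cubic meters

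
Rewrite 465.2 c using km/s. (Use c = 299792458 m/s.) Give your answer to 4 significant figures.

1.395e+8 kilometers per second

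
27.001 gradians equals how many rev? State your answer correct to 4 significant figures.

1 gradian = 0.00250000 rev.
So 27.001 × 0.00250000 ≈ 0.06750 rev.

0.06750 rev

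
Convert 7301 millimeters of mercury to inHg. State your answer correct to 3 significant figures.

287 inHg

1 millimeter of mercury = 0.0393701 inHg.
Thus 7301 × 0.0393701 ≈ 287 inHg.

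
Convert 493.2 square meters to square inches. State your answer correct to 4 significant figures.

764500 in²

1 square meter = 1550.00 square inches.
Thus 493.2 × 1550.00 ≈ 764500 in².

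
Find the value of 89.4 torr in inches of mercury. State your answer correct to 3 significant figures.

1 torr = 0.0393701 inHg.
89.4 × 0.0393701 ≈ 3.52 inHg.

3.52 inHg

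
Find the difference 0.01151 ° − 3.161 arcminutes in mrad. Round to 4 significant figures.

-0.7186 milliradians

0.01151 ° = 0.200887 mrad and 3.161 arcmin = 0.919498 mrad.
0.200887 − 0.919498 ≈ -0.7186 mrad.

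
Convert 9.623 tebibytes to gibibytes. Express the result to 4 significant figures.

1 TiB = 1024.00 gibibytes.
So 9.623 × 1024.00 ≈ 9854 GiB.

9854 gibibytes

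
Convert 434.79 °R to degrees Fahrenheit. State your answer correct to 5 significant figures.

°R = °F + 459.67.
Applying the formula gives -24.880 °F.

-24.880 °F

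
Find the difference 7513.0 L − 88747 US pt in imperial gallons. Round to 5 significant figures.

7513.0 L = 1652.63 imp gal and 88747 US pt = 9237.17 imp gal.
1652.63 − 9237.17 ≈ -7584.5 imp gal.

-7584.5 imperial gallons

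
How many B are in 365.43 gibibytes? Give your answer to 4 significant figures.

1 gibibyte = 1.07374 × 10^9 B.
Then 365.43 × 1.07374 × 10^9 ≈ 3.924 × 10^11 B.

3.924 × 10^11 bytes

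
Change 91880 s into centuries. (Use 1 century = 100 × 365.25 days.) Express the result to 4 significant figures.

2.912e-5 centuries

1 s = 3.16881e-10 centuries.
91880 × 3.16881e-10 ≈ 2.912e-5 century.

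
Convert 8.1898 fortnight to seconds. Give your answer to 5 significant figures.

9.9064e+6 s

1 fortnight = 1.20960e+6 s.
Then 8.1898 × 1.20960e+6 ≈ 9.9064e+6 s.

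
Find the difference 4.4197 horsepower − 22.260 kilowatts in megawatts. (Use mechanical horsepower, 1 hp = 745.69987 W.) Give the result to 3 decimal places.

4.4197 hp = 0.00329577 MW and 22.260 kW = 0.0222600 MW.
0.00329577 − 0.0222600 ≈ -0.019 MW.

-0.019 MW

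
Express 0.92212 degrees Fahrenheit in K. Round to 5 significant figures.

K = (°F + 459.67) × 5/9.
Applying the formula gives 255.88 K.

255.88 K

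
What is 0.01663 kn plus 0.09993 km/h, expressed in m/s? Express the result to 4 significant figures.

0.01663 kn = 0.00855521 m/s and 0.09993 km/h = 0.0277583 m/s.
0.00855521 + 0.0277583 ≈ 0.03631 m/s.

0.03631 m/s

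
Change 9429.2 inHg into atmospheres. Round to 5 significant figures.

315.13 atmospheres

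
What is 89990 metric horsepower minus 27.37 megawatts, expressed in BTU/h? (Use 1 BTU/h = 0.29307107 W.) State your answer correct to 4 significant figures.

1.325 × 10^8 BTU per hour

89990 PS = 2.25841 × 10^8 BTU/h and 27.37 MW = 9.33903 × 10^7 BTU/h.
2.25841 × 10^8 − 9.33903 × 10^7 ≈ 1.325 × 10^8 BTU/h.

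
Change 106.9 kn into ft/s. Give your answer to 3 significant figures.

180 feet per second

1 kn = 1.68781 feet per second.
Then 106.9 × 1.68781 ≈ 180 ft/s.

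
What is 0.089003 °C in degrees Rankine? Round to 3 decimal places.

°R = (°C + 273.15) × 9/5.
Applying the formula gives 491.830 °R.

491.830 degrees Rankine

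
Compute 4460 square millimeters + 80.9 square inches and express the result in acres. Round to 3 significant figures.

4460 mm² = 1.10209e-6 acre and 80.9 in² = 1.28973e-5 acre.
1.10209e-6 + 1.28973e-5 ≈ 1.40e-5 acre.

1.40e-5 acre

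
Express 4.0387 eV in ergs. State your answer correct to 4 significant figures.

1 electronvolt = 1.60218e-12 erg.
Then 4.0387 × 1.60218e-12 ≈ 6.471e-12 erg.

6.471e-12 ergs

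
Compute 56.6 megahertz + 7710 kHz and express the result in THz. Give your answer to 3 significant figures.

6.43 × 10^-5 terahertz

56.6 MHz = 5.66000 × 10^-5 THz and 7710 kHz = 7.71000 × 10^-6 THz.
5.66000 × 10^-5 + 7.71000 × 10^-6 ≈ 6.43 × 10^-5 THz.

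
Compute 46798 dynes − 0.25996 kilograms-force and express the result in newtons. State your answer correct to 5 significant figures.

46798 dyn = 0.467980 N and 0.25996 kgf = 2.54934 N.
0.467980 − 2.54934 ≈ -2.0814 N.

-2.0814 N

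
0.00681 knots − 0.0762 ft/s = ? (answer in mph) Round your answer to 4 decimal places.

-0.0441 mph

0.00681 kn = 0.00783681 mph and 0.0762 ft/s = 0.0519545 mph.
0.00783681 − 0.0519545 ≈ -0.0441 mph.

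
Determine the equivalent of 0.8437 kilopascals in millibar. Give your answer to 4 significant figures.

8.437 millibar

1 kPa = 10.0000 mbar.
Thus 0.8437 × 10.0000 ≈ 8.437 mbar.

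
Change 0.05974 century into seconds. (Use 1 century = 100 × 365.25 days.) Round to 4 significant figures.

1.885e+8 seconds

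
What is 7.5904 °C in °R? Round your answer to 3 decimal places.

505.333 °R

°R = (°C + 273.15) × 9/5.
Applying the formula gives 505.333 °R.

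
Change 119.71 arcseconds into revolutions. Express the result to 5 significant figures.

9.2369 × 10^-5 rev

1 arcsec = 7.71605 × 10^-7 revolutions.
Thus 119.71 × 7.71605 × 10^-7 ≈ 9.2369 × 10^-5 rev.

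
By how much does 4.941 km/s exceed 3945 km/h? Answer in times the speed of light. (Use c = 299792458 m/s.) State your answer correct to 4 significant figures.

1.283e-5 c

4.941 km/s = 1.64814e-5 c and 3945 km/h = 3.65531e-6 c.
1.64814e-5 − 3.65531e-6 ≈ 1.283e-5 c.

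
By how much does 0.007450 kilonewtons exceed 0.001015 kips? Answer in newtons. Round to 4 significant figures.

2.935 N

0.007450 kN = 7.45000 N and 0.001015 kip = 4.51494 N.
7.45000 − 4.51494 ≈ 2.935 N.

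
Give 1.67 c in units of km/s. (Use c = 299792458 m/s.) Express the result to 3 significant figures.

1 c = 299792 km/s.
Then 1.67 × 299792 ≈ 501000 km/s.

501000 km/s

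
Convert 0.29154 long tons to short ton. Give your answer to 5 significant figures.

0.32652 short tons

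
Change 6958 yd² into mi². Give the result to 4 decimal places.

1 square yard = 3.22831e-7 square miles.
So 6958 × 3.22831e-7 ≈ 0.0022 mi².

0.0022 mi²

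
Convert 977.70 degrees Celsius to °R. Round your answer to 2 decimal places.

°R = (°C + 273.15) × 9/5.
Applying the formula gives 2251.53 °R.

2251.53 °R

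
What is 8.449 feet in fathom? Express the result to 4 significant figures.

1.408 fathom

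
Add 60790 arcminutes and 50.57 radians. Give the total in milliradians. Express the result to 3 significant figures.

68300 mrad

60790 arcmin = 17683.1 mrad and 50.57 rad = 50570.0 mrad.
17683.1 + 50570.0 ≈ 68300 mrad.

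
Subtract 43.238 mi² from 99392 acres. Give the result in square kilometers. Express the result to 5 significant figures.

99392 acre = 402.225 km² and 43.238 mi² = 111.986 km².
402.225 − 111.986 ≈ 290.24 km².

290.24 km²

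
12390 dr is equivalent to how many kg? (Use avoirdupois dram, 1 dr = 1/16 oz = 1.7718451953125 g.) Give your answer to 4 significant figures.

1 dr = 0.00177185 kilograms.
12390 × 0.00177185 ≈ 21.95 kg.

21.95 kilograms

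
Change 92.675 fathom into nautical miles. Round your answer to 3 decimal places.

1 fathom = 0.000987473 nautical miles.
92.675 × 0.000987473 ≈ 0.092 nmi.

0.092 nautical miles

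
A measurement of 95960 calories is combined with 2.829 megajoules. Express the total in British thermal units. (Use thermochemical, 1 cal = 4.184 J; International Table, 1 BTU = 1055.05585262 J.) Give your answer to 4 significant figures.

3062 BTU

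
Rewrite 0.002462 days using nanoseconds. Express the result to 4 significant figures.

1 day = 8.64000 × 10^13 ns.
Then 0.002462 × 8.64000 × 10^13 ≈ 2.127 × 10^11 ns.

2.127 × 10^11 ns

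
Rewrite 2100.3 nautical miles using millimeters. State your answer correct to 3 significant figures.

3.89e+9 millimeters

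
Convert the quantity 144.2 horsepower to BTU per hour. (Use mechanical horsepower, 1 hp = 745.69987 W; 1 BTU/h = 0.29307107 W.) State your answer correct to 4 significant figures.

366900 BTU per hour

1 hp = 2544.43 BTU/h.
144.2 × 2544.43 ≈ 366900 BTU/h.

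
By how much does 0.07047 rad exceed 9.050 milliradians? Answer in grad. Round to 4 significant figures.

0.07047 rad = 4.48626 grad and 9.050 mrad = 0.576141 grad.
4.48626 − 0.576141 ≈ 3.910 grad.

3.910 gradians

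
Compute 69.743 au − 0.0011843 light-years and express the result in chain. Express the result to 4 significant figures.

-3.832e+10 chain

69.743 au = 5.18641e+11 chain and 0.0011843 ly = 5.56964e+11 chain.
5.18641e+11 − 5.56964e+11 ≈ -3.832e+10 chain.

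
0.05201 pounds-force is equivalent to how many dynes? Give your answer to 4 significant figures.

1 pound-force = 444822 dynes.
Then 0.05201 × 444822 ≈ 23140 dyn.

23140 dyn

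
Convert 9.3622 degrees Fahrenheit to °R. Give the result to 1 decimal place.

°R = °F + 459.67.
Applying the formula gives 469.0 °R.

469.0 °R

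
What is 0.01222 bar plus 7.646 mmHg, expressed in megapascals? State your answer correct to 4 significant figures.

0.01222 bar = 0.00122200 MPa and 7.646 mmHg = 0.00101938 MPa.
0.00122200 + 0.00101938 ≈ 0.002241 MPa.

0.002241 MPa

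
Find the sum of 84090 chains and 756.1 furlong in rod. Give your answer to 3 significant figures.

367000 rods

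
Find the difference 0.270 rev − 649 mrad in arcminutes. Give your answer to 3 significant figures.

0.270 rev = 5832.00 arcmin and 649 mrad = 2231.10 arcmin.
5832.00 − 2231.10 ≈ 3600 arcmin.

3600 arcminutes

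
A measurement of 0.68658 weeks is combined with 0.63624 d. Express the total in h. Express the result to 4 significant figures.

130.6 hours

0.68658 wk = 115.345 h and 0.63624 d = 15.2698 h.
115.345 + 15.2698 ≈ 130.6 h.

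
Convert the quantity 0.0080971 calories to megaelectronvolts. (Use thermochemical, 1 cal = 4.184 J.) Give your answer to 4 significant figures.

2.115e+11 megaelectronvolts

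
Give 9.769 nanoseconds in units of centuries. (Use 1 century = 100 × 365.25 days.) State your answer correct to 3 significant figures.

3.10e-18 century

1 nanosecond = 3.16881e-19 centuries.
9.769 × 3.16881e-19 ≈ 3.10e-18 century.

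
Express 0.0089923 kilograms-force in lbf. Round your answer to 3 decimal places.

0.020 pounds-force

1 kgf = 2.20462 lbf.
0.0089923 × 2.20462 ≈ 0.020 lbf.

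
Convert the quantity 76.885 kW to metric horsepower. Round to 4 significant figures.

104.5 PS

1 kilowatt = 1.35962 metric horsepower.
So 76.885 × 1.35962 ≈ 104.5 PS.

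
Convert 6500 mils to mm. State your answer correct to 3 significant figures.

165 mm

1 mil = 0.0254000 mm.
Then 6500 × 0.0254000 ≈ 165 mm.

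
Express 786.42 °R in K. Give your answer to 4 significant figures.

436.9 K

°R = K × 9/5.
Applying the formula gives 436.9 K.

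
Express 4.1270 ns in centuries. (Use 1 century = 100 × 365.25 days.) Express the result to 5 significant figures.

1 ns = 3.16881 × 10^-19 centuries.
4.1270 × 3.16881 × 10^-19 ≈ 1.3078 × 10^-18 century.

1.3078 × 10^-18 century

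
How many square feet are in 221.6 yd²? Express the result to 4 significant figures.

1 yd² = 9.00000 square feet.
So 221.6 × 9.00000 ≈ 1994 ft².

1994 ft²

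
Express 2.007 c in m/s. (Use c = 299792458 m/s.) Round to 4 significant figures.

1 speed of light = 2.99792e+8 meters per second.
So 2.007 × 2.99792e+8 ≈ 6.017e+8 m/s.

6.017e+8 meters per second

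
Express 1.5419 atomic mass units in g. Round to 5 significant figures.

1 atomic mass unit = 1.66054e-24 g.
1.5419 × 1.66054e-24 ≈ 2.5604e-24 g.

2.5604e-24 grams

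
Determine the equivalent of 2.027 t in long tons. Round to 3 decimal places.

1 t = 0.984207 long ton.
Thus 2.027 × 0.984207 ≈ 1.995 long ton.

1.995 long ton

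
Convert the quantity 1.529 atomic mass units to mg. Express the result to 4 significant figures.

2.539e-21 milligrams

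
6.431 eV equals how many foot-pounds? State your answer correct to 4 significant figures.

7.600 × 10^-19 ft·lbf

1 eV = 1.18170 × 10^-19 ft·lbf.
Thus 6.431 × 1.18170 × 10^-19 ≈ 7.600 × 10^-19 ft·lbf.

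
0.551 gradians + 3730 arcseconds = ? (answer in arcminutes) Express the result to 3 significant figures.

91.9 arcmin

0.551 grad = 29.7540 arcmin and 3730 arcsec = 62.1667 arcmin.
29.7540 + 62.1667 ≈ 91.9 arcmin.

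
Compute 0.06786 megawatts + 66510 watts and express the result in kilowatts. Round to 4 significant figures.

134.4 kW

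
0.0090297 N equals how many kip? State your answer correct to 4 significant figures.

1 newton = 0.000224809 kips.
Thus 0.0090297 × 0.000224809 ≈ 2.030 × 10^-6 kip.

2.030 × 10^-6 kip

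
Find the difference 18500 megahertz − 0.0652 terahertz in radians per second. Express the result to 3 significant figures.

18500 MHz = 1.16239e+11 rad/s and 0.0652 THz = 4.09664e+11 rad/s.
1.16239e+11 − 4.09664e+11 ≈ -2.93e+11 rad/s.

-2.93e+11 radians per second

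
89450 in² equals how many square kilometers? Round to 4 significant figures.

5.771 × 10^-5 square kilometers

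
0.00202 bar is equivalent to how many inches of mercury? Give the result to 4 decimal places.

1 bar = 29.5300 inches of mercury.
Then 0.00202 × 29.5300 ≈ 0.0597 inHg.

0.0597 inches of mercury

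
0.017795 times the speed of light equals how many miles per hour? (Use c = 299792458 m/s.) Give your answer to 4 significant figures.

1 speed of light = 6.70617e+8 miles per hour.
Then 0.017795 × 6.70617e+8 ≈ 1.193e+7 mph.

1.193e+7 mph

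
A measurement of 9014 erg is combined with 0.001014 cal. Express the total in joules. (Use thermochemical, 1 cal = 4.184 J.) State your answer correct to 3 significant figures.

0.00514 J

9014 erg = 0.000901400 J and 0.001014 cal = 0.00424258 J.
0.000901400 + 0.00424258 ≈ 0.00514 J.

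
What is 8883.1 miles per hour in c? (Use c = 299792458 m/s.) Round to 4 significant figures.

1.325e-5 times the speed of light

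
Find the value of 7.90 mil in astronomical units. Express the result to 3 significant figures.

1.34 × 10^-15 au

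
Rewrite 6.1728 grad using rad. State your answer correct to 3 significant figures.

0.0970 radians

1 grad = 0.0157080 rad.
6.1728 × 0.0157080 ≈ 0.0970 rad.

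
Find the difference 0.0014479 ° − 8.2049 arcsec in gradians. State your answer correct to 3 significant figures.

-0.000924 grad

0.0014479 ° = 0.00160878 grad and 8.2049 arcsec = 0.00253238 grad.
0.00160878 − 0.00253238 ≈ -0.000924 grad.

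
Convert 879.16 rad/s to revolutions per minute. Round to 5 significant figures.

8395.4 revolutions per minute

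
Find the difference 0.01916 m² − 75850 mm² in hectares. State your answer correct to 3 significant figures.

0.01916 m² = 1.91600e-6 ha and 75850 mm² = 7.58500e-6 ha.
1.91600e-6 − 7.58500e-6 ≈ -5.67e-6 ha.

-5.67e-6 ha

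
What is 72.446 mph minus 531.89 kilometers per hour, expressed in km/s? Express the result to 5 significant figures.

72.446 mph = 0.0323863 km/s and 531.89 km/h = 0.147747 km/s.
0.0323863 − 0.147747 ≈ -0.11536 km/s.

-0.11536 km/s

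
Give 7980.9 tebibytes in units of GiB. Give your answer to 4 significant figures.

1 TiB = 1024.00 gibibytes.
7980.9 × 1024.00 ≈ 8.172 × 10^6 GiB.

8.172 × 10^6 GiB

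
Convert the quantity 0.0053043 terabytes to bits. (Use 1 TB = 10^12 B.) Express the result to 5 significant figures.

1 TB = 8.00000e+12 bits.
Thus 0.0053043 × 8.00000e+12 ≈ 4.2434e+10 bit.

4.2434e+10 bits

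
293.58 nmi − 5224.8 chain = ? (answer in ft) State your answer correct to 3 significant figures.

293.58 nmi = 1.78383e+6 ft and 5224.8 chain = 344837 ft.
1.78383e+6 − 344837 ≈ 1.44e+6 ft.

1.44e+6 feet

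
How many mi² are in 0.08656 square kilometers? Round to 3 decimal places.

0.033 square miles

1 square kilometer = 0.386102 mi².
Thus 0.08656 × 0.386102 ≈ 0.033 mi².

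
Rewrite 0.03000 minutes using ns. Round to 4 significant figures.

1 minute = 6.00000 × 10^10 nanoseconds.
So 0.03000 × 6.00000 × 10^10 ≈ 1.800 × 10^9 ns.

1.800 × 10^9 ns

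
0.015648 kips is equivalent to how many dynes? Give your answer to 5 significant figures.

6.9606 × 10^6 dynes

1 kip = 4.44822 × 10^8 dyn.
So 0.015648 × 4.44822 × 10^8 ≈ 6.9606 × 10^6 dyn.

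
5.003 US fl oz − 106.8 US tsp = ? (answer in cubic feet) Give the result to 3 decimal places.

5.003 US fl oz = 0.00522503 ft³ and 106.8 US tsp = 0.0185900 ft³.
0.00522503 − 0.0185900 ≈ -0.013 ft³.

-0.013 ft³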